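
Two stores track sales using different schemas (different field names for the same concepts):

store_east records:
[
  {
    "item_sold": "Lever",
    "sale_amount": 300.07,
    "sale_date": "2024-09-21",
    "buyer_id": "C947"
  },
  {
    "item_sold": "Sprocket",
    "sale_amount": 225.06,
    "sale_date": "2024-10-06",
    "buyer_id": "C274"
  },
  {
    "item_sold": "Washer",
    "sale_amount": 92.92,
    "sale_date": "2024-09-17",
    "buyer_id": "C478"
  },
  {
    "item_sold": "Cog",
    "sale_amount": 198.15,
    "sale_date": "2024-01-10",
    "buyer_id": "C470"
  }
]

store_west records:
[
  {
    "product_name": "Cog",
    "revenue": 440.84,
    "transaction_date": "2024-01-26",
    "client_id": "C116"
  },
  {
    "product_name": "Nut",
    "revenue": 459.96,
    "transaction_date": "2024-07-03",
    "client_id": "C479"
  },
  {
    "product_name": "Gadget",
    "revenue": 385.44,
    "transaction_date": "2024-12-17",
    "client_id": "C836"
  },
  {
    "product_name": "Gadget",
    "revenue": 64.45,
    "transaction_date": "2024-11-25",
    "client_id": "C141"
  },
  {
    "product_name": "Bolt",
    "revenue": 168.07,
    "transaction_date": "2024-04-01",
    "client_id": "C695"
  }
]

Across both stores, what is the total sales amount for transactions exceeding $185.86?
2009.52

Schema mapping: "sale_amount" (store_east) = "revenue" (store_west) = sale amount

Sum of sales > $185.86 in store_east: 723.28
Sum of sales > $185.86 in store_west: 1286.24

Total: 723.28 + 1286.24 = 2009.52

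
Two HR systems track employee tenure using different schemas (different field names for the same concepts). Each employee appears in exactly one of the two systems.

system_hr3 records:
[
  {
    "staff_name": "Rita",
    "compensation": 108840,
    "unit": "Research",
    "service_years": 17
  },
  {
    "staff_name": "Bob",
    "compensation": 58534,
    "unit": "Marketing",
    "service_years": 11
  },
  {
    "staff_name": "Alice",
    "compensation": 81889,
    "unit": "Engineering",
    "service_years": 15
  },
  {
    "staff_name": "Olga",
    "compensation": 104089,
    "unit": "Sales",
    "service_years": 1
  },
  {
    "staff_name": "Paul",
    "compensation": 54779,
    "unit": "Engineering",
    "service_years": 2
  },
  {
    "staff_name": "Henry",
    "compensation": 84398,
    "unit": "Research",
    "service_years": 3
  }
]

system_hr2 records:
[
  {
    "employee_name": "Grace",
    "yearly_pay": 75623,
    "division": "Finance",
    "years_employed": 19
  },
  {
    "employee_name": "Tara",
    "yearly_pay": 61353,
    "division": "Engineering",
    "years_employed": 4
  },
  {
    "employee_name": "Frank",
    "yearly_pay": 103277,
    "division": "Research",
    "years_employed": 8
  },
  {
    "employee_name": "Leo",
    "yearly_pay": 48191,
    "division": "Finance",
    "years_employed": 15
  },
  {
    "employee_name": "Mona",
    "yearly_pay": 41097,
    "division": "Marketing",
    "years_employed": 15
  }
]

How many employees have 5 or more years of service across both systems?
7

Reconcile schemas: "service_years" (system_hr3) = "years_employed" (system_hr2) = years of service

From system_hr3: 3 employees with >= 5 years
From system_hr2: 4 employees with >= 5 years

Total: 3 + 4 = 7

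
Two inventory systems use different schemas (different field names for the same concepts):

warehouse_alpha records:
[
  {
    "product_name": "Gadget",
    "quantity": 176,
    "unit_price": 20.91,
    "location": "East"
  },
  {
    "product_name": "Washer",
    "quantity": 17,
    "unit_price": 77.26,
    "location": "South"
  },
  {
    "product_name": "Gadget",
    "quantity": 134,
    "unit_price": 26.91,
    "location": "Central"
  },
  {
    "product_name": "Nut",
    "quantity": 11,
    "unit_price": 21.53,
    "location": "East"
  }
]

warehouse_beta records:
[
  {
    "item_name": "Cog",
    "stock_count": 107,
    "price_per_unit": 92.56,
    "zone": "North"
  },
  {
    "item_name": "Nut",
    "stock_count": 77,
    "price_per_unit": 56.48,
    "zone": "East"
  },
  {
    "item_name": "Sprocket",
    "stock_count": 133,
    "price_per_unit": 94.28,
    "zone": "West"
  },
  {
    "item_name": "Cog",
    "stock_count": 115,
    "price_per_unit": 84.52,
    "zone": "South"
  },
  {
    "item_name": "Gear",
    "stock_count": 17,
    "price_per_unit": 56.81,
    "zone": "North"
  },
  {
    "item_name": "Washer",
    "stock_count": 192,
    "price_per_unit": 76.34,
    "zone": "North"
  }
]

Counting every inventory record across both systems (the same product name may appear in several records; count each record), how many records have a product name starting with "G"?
3

Schema mapping: "product_name" (warehouse_alpha) = "item_name" (warehouse_beta) = product name

Records with product name starting with "G" in warehouse_alpha: 2
Records with product name starting with "G" in warehouse_beta: 1

Total: 2 + 1 = 3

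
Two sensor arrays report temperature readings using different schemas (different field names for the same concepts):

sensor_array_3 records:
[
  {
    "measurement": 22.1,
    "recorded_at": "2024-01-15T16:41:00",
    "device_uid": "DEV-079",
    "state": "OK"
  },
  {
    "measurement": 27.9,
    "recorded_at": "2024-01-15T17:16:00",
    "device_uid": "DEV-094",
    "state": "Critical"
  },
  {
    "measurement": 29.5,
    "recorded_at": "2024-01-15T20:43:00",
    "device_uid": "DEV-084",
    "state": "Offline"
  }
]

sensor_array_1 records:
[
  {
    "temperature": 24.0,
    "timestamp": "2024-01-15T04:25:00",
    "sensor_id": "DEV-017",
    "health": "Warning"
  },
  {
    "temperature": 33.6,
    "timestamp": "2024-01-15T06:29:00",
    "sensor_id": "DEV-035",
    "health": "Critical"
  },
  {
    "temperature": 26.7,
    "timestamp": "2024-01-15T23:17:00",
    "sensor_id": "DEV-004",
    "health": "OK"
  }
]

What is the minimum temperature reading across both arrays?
22.1

Schema mapping: "measurement" (sensor_array_3) = "temperature" (sensor_array_1) = temperature reading

Minimum in sensor_array_3: 22.1
Minimum in sensor_array_1: 24.0

Overall minimum: min(22.1, 24.0) = 22.1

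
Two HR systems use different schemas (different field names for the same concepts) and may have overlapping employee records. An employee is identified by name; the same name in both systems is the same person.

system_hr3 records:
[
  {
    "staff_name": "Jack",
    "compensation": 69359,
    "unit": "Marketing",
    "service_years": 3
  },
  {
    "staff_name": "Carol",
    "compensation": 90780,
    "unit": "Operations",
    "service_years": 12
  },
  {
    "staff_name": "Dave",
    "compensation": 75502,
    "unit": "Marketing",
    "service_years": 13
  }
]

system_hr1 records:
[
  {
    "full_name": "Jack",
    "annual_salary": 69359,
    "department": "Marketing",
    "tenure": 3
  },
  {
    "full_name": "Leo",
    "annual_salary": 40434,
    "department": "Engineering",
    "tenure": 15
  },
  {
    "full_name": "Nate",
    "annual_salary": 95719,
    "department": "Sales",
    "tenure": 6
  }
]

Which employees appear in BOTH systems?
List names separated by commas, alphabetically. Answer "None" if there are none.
Jack

Schema mapping: "staff_name" (system_hr3) = "full_name" (system_hr1) = employee name

Names in system_hr3: ['Carol', 'Dave', 'Jack']
Names in system_hr1: ['Jack', 'Leo', 'Nate']

Intersection: ['Jack']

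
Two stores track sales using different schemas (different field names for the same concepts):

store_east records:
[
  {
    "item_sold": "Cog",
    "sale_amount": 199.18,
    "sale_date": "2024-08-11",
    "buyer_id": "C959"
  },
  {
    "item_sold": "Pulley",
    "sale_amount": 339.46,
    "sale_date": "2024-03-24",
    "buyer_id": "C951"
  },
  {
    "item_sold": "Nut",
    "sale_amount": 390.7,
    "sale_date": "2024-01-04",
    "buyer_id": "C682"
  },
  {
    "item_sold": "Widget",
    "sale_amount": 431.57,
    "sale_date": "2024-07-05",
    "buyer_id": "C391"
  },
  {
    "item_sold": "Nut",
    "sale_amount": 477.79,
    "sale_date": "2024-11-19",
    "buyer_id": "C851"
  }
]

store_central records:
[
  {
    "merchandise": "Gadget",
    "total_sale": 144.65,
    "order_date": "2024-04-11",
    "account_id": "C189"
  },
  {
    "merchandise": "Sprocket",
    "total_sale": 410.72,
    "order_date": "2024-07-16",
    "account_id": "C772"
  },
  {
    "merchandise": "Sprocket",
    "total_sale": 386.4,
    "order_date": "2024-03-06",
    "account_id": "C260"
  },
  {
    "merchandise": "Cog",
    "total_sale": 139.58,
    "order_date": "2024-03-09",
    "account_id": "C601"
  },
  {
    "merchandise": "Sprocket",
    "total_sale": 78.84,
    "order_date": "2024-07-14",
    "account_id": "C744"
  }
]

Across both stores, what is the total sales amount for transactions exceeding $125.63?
2920.05

Schema mapping: "sale_amount" (store_east) = "total_sale" (store_central) = sale amount

Sum of sales > $125.63 in store_east: 1838.7
Sum of sales > $125.63 in store_central: 1081.35

Total: 1838.7 + 1081.35 = 2920.05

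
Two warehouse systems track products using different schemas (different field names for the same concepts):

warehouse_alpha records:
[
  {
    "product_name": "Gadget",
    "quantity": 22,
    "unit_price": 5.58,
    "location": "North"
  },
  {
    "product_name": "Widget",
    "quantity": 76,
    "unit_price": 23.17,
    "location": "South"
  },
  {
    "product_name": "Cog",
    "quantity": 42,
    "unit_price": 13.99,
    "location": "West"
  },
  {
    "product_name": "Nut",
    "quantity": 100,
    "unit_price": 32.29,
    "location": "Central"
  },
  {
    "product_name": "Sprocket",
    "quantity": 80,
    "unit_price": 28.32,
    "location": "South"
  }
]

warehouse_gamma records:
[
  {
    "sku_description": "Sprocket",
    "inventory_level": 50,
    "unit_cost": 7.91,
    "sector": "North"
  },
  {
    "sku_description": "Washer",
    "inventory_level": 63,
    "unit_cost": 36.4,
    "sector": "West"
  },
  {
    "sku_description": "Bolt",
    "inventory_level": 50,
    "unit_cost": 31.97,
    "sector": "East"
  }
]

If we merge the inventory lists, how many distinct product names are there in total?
7

Schema mapping: "product_name" (warehouse_alpha) = "sku_description" (warehouse_gamma) = product name

Products in warehouse_alpha: ['Cog', 'Gadget', 'Nut', 'Sprocket', 'Widget']
Products in warehouse_gamma: ['Bolt', 'Sprocket', 'Washer']

Union (unique products): ['Bolt', 'Cog', 'Gadget', 'Nut', 'Sprocket', 'Washer', 'Widget']
Count: 7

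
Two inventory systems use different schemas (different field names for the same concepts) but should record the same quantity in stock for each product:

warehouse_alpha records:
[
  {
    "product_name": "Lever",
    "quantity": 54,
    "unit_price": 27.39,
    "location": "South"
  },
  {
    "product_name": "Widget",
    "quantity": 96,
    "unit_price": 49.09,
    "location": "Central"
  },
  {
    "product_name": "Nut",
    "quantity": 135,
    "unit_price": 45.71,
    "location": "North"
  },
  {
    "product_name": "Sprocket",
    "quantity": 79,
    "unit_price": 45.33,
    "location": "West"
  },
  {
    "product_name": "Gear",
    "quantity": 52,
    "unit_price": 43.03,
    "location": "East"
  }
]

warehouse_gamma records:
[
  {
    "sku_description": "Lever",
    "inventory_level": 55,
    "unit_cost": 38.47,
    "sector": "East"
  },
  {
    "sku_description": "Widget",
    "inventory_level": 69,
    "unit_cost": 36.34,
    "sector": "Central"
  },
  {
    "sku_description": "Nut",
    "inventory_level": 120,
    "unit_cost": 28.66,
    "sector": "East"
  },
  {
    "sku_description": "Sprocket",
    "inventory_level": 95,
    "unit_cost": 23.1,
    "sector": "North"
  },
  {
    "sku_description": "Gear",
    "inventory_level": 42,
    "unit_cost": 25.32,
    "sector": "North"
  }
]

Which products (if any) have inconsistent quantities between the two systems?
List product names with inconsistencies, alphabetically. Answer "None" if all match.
Gear, Lever, Nut, Sprocket, Widget

Schema mappings:
- "product_name" (warehouse_alpha) = "sku_description" (warehouse_gamma) = product name
- "quantity" (warehouse_alpha) = "inventory_level" (warehouse_gamma) = quantity

Comparison:
  Lever: 54 vs 55 - MISMATCH
  Widget: 96 vs 69 - MISMATCH
  Nut: 135 vs 120 - MISMATCH
  Sprocket: 79 vs 95 - MISMATCH
  Gear: 52 vs 42 - MISMATCH

Products with inconsistencies: Gear, Lever, Nut, Sprocket, Widget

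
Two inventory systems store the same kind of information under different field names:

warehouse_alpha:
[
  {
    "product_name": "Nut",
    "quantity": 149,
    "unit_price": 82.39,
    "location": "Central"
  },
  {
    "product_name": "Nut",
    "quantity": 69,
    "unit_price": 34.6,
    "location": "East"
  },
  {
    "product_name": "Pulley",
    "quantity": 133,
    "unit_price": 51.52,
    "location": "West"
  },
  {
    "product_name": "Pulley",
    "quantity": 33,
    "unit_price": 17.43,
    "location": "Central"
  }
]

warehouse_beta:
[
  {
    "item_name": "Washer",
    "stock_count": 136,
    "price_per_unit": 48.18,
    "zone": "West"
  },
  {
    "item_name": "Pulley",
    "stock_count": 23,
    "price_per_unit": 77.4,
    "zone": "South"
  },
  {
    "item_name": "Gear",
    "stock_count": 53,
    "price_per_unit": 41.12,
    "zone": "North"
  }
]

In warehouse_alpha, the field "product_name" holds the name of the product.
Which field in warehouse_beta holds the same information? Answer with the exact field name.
item_name

In warehouse_alpha, "product_name" holds the name of the product.
The fields in warehouse_beta are: "item_name", "stock_count", "price_per_unit", "zone".
"item_name" is the match: the name refers to the same concept and its values are product-name strings (e.g. 'Gear', 'Pulley').
The other fields ("stock_count", "price_per_unit", "zone") hold different kinds of data.

So "product_name" in warehouse_alpha corresponds to "item_name" in warehouse_beta.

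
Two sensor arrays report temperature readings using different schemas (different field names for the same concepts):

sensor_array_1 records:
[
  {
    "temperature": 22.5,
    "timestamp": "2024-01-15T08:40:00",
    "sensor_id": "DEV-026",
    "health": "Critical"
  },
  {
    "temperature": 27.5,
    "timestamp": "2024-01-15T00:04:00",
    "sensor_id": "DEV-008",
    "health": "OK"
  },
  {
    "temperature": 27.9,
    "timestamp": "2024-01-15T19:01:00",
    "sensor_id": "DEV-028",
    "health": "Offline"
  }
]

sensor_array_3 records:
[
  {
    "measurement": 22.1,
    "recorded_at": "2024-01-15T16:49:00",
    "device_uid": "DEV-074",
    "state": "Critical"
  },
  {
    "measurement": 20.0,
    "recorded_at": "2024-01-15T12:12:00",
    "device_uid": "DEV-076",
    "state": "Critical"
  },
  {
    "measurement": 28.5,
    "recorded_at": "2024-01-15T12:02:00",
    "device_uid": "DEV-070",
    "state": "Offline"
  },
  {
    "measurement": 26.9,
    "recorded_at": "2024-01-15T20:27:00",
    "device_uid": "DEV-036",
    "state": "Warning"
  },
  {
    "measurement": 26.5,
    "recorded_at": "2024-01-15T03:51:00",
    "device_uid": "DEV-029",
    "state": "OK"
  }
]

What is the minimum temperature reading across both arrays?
20.0

Schema mapping: "temperature" (sensor_array_1) = "measurement" (sensor_array_3) = temperature reading

Minimum in sensor_array_1: 22.5
Minimum in sensor_array_3: 20.0

Overall minimum: min(22.5, 20.0) = 20.0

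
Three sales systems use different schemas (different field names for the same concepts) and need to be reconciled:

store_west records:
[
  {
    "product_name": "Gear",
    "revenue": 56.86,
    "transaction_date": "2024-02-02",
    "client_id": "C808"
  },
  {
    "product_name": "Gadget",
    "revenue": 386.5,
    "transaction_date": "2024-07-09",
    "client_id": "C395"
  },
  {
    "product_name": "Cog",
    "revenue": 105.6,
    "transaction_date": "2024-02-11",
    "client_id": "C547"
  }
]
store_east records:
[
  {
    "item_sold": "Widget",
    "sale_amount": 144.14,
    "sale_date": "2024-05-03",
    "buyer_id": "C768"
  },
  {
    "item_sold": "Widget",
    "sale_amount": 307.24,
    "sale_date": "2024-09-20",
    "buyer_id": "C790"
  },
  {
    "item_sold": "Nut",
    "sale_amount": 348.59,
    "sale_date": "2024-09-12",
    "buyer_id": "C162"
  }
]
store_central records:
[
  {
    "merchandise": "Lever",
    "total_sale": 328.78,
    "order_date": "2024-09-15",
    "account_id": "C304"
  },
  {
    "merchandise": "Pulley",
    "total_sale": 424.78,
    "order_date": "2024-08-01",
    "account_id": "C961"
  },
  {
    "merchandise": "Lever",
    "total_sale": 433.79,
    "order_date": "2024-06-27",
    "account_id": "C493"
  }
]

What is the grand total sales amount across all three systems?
2536.28

Schema reconciliation - all amount fields map to sale amount:

store_west (revenue): 548.96
store_east (sale_amount): 799.97
store_central (total_sale): 1187.35

Grand total: 2536.28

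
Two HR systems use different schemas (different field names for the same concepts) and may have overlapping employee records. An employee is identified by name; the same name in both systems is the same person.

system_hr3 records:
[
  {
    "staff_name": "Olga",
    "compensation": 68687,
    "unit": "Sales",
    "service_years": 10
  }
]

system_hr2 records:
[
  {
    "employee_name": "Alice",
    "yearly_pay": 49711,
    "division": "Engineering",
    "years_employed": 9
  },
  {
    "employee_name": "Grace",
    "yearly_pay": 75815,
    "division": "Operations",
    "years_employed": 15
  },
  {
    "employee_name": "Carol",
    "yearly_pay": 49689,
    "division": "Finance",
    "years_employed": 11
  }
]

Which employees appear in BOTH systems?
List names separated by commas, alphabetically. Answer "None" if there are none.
None

Schema mapping: "staff_name" (system_hr3) = "employee_name" (system_hr2) = employee name

Names in system_hr3: ['Olga']
Names in system_hr2: ['Alice', 'Carol', 'Grace']

Intersection: None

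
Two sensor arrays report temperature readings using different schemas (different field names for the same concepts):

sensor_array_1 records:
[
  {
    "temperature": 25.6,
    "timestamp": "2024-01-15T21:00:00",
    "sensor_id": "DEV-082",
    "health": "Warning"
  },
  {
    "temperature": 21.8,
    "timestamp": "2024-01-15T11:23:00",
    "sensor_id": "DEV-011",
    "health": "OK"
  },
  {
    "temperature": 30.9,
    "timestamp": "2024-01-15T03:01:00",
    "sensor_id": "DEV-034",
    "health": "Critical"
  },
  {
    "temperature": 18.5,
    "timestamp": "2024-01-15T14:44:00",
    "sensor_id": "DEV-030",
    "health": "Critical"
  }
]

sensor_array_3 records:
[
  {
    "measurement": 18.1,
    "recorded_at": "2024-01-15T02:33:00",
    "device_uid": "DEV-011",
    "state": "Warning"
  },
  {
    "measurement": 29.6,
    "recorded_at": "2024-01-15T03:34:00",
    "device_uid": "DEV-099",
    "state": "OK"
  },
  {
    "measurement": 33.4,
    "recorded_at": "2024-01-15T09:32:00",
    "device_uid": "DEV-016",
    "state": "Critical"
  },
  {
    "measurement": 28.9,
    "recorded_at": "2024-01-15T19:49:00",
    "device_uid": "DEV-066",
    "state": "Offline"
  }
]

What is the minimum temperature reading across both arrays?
18.1

Schema mapping: "temperature" (sensor_array_1) = "measurement" (sensor_array_3) = temperature reading

Minimum in sensor_array_1: 18.5
Minimum in sensor_array_3: 18.1

Overall minimum: min(18.5, 18.1) = 18.1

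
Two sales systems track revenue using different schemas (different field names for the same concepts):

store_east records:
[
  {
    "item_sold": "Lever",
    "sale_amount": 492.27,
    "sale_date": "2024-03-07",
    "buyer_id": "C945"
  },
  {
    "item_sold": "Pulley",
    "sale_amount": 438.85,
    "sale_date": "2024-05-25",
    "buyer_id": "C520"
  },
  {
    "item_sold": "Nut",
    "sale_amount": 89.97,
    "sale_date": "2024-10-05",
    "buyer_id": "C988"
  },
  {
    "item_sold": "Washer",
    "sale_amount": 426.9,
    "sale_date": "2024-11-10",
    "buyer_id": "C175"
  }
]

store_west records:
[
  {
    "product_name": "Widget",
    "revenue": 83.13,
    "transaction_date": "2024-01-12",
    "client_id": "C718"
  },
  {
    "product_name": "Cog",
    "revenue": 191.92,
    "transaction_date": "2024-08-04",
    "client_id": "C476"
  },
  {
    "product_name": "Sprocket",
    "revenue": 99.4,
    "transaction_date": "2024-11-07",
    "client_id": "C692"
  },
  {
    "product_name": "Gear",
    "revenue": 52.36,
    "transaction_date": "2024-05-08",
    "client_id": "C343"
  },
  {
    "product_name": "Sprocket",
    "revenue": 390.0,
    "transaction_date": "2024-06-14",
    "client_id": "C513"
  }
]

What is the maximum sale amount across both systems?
492.27

Reconcile: "sale_amount" (store_east) = "revenue" (store_west) = sale amount

Maximum in store_east: 492.27
Maximum in store_west: 390.0

Overall maximum: max(492.27, 390.0) = 492.27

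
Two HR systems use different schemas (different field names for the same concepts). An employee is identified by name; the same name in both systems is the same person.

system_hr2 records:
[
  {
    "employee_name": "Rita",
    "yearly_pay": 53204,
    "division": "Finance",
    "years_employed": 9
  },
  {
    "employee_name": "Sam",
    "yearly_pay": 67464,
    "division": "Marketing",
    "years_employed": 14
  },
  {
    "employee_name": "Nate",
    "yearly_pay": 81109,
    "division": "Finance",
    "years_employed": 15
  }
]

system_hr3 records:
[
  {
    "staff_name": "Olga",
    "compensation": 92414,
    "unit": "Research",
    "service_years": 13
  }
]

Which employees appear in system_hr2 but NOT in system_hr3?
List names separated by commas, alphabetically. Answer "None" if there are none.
Nate, Rita, Sam

Schema mapping: "employee_name" (system_hr2) = "staff_name" (system_hr3) = employee name

Names in system_hr2: ['Nate', 'Rita', 'Sam']
Names in system_hr3: ['Olga']

In system_hr2 but not system_hr3: ['Nate', 'Rita', 'Sam']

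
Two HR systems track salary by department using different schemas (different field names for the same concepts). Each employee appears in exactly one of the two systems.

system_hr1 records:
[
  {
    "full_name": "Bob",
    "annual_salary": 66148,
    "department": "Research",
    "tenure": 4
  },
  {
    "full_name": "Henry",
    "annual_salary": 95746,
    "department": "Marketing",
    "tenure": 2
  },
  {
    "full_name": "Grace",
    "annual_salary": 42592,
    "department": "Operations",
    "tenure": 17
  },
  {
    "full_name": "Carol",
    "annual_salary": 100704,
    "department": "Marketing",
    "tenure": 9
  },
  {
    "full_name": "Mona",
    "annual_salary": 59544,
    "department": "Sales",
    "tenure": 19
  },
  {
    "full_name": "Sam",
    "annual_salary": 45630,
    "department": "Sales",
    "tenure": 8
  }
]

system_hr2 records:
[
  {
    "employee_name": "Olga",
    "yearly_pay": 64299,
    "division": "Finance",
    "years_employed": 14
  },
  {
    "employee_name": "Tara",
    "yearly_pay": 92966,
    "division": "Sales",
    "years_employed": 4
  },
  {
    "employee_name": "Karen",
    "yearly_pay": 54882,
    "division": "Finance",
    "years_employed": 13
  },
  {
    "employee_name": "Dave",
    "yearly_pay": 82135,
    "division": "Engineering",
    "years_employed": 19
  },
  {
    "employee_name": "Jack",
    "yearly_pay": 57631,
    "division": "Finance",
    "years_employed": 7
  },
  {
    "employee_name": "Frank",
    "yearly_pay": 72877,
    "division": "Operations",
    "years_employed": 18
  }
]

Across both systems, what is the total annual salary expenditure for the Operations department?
115469

Schema mappings:
- "department" (system_hr1) = "division" (system_hr2) = department
- "annual_salary" (system_hr1) = "yearly_pay" (system_hr2) = salary

Operations salaries from system_hr1: 42592
Operations salaries from system_hr2: 72877

Total: 42592 + 72877 = 115469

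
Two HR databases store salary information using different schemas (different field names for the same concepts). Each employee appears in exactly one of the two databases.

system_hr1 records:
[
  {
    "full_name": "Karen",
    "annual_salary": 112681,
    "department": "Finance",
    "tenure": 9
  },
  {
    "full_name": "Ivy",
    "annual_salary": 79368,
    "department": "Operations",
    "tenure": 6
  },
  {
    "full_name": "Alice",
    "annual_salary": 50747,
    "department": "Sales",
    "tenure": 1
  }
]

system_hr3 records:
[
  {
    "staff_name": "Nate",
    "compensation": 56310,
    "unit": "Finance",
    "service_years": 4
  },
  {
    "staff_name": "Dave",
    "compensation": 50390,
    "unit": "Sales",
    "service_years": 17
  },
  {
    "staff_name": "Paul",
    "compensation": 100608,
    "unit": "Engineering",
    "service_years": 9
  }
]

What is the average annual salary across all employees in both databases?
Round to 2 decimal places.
75017.33

Schema mapping: "annual_salary" (system_hr1) = "compensation" (system_hr3) = annual salary

All salaries: [112681, 79368, 50747, 56310, 50390, 100608]
Sum: 450104
Count: 6
Average: 450104 / 6 = 75017.33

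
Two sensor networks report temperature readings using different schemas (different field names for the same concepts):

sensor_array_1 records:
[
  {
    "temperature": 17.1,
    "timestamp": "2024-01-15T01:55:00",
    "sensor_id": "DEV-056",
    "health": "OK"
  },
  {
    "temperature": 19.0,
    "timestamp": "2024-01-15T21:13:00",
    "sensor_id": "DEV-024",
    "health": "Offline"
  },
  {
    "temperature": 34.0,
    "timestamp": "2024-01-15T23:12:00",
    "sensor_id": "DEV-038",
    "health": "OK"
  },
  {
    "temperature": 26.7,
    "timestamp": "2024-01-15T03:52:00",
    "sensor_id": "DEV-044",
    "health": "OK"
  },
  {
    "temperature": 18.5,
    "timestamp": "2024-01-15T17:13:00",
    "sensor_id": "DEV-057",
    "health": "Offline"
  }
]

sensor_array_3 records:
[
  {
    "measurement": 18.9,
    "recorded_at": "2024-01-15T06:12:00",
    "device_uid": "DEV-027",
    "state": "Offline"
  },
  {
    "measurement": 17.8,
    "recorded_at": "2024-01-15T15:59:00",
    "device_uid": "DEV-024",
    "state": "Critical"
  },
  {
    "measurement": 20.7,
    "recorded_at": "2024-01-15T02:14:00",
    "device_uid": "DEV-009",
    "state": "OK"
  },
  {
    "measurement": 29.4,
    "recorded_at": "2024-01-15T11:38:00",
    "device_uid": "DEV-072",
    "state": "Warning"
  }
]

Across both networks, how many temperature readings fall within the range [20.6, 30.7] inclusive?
3

Schema mapping: "temperature" (sensor_array_1) = "measurement" (sensor_array_3) = temperature

Readings in [20.6, 30.7] from sensor_array_1: 1
Readings in [20.6, 30.7] from sensor_array_3: 2

Total count: 1 + 2 = 3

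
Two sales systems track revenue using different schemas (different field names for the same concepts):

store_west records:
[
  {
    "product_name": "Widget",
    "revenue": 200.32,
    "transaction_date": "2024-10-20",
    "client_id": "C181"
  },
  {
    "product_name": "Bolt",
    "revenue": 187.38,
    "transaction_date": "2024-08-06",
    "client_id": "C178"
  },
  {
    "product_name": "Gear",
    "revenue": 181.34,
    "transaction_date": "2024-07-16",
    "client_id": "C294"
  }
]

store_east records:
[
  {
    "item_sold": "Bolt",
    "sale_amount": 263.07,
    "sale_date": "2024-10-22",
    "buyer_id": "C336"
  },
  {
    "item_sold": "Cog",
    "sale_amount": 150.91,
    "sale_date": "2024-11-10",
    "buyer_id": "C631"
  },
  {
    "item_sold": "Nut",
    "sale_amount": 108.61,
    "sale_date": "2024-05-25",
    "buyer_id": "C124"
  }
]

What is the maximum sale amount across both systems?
263.07

Reconcile: "revenue" (store_west) = "sale_amount" (store_east) = sale amount

Maximum in store_west: 200.32
Maximum in store_east: 263.07

Overall maximum: max(200.32, 263.07) = 263.07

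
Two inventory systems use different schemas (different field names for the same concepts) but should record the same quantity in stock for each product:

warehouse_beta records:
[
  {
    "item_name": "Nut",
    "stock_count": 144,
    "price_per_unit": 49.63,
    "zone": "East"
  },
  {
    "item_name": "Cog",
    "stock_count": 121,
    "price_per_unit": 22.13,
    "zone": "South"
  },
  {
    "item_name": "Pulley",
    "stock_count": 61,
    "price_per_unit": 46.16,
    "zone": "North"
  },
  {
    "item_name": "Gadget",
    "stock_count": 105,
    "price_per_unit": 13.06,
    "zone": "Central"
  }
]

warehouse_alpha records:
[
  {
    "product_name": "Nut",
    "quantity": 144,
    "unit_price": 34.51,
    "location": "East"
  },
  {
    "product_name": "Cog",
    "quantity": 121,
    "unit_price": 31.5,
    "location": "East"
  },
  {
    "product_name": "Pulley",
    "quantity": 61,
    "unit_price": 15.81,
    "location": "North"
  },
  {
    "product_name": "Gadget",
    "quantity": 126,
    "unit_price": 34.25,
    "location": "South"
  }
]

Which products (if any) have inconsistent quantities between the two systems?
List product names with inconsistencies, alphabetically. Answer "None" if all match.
Gadget

Schema mappings:
- "item_name" (warehouse_beta) = "product_name" (warehouse_alpha) = product name
- "stock_count" (warehouse_beta) = "quantity" (warehouse_alpha) = quantity

Comparison:
  Nut: 144 vs 144 - MATCH
  Cog: 121 vs 121 - MATCH
  Pulley: 61 vs 61 - MATCH
  Gadget: 105 vs 126 - MISMATCH

Products with inconsistencies: Gadget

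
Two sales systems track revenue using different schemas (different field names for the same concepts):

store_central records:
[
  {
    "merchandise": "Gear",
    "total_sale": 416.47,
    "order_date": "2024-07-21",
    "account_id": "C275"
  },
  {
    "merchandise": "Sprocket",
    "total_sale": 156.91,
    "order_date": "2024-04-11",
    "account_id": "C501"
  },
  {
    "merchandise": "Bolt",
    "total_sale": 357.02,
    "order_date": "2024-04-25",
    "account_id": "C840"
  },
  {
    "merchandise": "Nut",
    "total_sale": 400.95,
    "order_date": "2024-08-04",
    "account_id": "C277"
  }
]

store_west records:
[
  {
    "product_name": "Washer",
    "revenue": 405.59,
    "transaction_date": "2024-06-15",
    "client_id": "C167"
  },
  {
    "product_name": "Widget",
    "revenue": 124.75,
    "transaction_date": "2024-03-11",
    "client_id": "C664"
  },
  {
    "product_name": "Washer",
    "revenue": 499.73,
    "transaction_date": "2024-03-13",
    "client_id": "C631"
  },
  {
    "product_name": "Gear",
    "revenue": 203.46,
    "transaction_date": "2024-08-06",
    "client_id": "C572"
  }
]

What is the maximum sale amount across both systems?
499.73

Reconcile: "total_sale" (store_central) = "revenue" (store_west) = sale amount

Maximum in store_central: 416.47
Maximum in store_west: 499.73

Overall maximum: max(416.47, 499.73) = 499.73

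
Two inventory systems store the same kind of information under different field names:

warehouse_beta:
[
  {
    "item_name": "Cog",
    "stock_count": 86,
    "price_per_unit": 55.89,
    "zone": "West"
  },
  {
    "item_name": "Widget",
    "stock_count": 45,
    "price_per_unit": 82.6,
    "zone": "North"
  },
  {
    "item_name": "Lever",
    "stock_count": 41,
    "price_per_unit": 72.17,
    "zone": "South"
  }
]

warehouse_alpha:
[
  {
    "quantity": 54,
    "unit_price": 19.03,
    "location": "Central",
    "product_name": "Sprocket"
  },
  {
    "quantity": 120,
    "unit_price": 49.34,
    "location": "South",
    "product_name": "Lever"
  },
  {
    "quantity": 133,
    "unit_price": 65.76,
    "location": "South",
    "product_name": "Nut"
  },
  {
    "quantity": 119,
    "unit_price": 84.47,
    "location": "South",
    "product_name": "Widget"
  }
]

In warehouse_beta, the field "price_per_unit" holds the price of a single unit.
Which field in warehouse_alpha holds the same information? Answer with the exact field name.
unit_price

In warehouse_beta, "price_per_unit" holds the price of a single unit.
The fields in warehouse_alpha are: "quantity", "unit_price", "location", "product_name".
"unit_price" is the match: the name refers to the same concept and its values are decimal currency amounts (e.g. 19.03, 49.34).
The other fields ("quantity", "location", "product_name") hold different kinds of data.

So "price_per_unit" in warehouse_beta corresponds to "unit_price" in warehouse_alpha.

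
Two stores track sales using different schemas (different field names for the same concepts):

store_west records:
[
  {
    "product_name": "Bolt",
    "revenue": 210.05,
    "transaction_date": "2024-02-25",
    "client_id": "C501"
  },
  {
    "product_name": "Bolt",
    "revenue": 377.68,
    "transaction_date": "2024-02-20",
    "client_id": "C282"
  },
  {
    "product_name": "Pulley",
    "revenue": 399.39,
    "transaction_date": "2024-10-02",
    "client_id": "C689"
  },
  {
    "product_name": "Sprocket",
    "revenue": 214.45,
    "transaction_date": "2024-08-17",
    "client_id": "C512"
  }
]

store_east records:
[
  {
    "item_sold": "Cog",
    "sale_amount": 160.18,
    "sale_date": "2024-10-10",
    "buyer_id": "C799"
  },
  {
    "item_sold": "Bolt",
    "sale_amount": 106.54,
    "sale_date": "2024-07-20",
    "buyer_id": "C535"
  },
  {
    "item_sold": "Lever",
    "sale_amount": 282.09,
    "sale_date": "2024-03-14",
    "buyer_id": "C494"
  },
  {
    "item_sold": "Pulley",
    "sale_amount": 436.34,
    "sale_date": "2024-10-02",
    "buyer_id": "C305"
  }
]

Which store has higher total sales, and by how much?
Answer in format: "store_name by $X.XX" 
store_west by $216.42

Schema mapping: "revenue" (store_west) = "sale_amount" (store_east) = sale amount

Total for store_west: 1201.57
Total for store_east: 985.15

Difference: |1201.57 - 985.15| = 216.42
store_west has higher sales by $216.42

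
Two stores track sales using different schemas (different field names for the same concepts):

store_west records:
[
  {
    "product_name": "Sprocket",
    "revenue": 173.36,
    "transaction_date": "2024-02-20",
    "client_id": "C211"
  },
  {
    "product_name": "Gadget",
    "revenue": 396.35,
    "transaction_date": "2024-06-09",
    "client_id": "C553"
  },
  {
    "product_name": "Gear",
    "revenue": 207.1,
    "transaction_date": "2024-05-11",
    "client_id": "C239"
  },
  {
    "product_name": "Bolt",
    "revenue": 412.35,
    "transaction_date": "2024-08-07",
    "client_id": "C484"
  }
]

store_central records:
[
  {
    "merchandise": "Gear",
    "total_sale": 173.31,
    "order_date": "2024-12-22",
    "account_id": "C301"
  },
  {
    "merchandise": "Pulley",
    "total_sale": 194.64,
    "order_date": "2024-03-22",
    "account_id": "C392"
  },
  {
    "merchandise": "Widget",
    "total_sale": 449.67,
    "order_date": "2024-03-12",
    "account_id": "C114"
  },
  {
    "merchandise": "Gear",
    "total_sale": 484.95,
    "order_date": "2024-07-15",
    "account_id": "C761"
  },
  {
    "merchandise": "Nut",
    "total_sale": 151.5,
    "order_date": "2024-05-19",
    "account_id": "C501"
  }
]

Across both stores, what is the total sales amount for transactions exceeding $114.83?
2643.23

Schema mapping: "revenue" (store_west) = "total_sale" (store_central) = sale amount

Sum of sales > $114.83 in store_west: 1189.16
Sum of sales > $114.83 in store_central: 1454.07

Total: 1189.16 + 1454.07 = 2643.23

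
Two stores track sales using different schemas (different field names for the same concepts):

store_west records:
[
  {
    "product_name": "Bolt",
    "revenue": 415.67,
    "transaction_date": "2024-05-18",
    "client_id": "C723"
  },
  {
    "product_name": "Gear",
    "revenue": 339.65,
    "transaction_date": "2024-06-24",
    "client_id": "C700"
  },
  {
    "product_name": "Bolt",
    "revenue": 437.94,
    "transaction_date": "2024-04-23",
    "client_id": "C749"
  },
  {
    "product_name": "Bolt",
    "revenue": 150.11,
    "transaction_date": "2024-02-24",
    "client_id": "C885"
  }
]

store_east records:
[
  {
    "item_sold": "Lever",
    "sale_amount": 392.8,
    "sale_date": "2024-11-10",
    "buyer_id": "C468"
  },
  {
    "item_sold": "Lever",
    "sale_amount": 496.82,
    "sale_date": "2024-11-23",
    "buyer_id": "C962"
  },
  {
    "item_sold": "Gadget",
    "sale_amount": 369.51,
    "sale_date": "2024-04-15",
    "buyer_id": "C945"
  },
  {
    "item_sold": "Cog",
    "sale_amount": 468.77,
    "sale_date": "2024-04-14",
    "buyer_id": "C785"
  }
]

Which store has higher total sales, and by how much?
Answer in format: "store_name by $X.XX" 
store_east by $384.53

Schema mapping: "revenue" (store_west) = "sale_amount" (store_east) = sale amount

Total for store_west: 1343.37
Total for store_east: 1727.90

Difference: |1343.37 - 1727.90| = 384.53
store_east has higher sales by $384.53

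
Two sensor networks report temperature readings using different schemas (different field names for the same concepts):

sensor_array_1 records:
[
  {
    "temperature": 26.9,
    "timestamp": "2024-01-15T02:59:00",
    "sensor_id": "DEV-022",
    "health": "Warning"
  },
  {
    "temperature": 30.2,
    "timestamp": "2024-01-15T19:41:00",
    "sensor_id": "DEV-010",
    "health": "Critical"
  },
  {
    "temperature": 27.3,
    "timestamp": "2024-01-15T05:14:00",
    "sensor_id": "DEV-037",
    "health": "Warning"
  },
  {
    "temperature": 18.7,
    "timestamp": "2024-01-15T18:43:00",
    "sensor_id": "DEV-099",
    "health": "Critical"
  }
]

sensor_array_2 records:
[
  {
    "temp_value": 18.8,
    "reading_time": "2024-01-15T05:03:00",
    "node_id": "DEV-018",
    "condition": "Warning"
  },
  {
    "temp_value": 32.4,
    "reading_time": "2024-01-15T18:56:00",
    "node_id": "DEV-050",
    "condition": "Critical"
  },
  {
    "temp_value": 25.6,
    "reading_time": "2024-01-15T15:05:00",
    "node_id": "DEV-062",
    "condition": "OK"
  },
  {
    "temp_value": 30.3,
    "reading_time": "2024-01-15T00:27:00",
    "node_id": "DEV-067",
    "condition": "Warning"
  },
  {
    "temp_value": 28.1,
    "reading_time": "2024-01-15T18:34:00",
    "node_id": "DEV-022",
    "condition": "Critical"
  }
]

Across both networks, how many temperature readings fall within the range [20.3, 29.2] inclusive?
4

Schema mapping: "temperature" (sensor_array_1) = "temp_value" (sensor_array_2) = temperature

Readings in [20.3, 29.2] from sensor_array_1: 2
Readings in [20.3, 29.2] from sensor_array_2: 2

Total count: 2 + 2 = 4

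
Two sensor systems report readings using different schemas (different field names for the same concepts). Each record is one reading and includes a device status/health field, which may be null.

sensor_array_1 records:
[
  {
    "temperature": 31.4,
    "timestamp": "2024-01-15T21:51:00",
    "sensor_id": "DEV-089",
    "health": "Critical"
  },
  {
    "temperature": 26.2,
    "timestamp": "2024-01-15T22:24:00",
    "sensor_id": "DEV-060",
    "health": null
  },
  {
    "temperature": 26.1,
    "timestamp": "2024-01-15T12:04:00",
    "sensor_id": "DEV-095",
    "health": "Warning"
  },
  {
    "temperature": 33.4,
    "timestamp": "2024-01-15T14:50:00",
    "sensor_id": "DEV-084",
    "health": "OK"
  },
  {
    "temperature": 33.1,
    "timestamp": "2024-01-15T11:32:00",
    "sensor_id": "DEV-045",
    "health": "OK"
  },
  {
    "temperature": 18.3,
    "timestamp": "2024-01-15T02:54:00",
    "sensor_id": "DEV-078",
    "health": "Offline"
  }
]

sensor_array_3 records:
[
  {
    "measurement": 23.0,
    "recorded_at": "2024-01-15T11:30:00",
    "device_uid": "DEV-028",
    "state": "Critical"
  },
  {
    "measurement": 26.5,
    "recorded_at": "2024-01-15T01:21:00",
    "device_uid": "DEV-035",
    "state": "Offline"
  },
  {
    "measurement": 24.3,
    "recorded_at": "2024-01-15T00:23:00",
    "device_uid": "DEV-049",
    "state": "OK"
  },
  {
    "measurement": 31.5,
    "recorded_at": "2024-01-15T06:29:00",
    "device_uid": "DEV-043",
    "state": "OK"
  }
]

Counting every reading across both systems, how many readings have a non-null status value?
9

Schema mapping: "health" (sensor_array_1) = "state" (sensor_array_3) = status

Non-null in sensor_array_1: 5
Non-null in sensor_array_3: 4

Total non-null: 5 + 4 = 9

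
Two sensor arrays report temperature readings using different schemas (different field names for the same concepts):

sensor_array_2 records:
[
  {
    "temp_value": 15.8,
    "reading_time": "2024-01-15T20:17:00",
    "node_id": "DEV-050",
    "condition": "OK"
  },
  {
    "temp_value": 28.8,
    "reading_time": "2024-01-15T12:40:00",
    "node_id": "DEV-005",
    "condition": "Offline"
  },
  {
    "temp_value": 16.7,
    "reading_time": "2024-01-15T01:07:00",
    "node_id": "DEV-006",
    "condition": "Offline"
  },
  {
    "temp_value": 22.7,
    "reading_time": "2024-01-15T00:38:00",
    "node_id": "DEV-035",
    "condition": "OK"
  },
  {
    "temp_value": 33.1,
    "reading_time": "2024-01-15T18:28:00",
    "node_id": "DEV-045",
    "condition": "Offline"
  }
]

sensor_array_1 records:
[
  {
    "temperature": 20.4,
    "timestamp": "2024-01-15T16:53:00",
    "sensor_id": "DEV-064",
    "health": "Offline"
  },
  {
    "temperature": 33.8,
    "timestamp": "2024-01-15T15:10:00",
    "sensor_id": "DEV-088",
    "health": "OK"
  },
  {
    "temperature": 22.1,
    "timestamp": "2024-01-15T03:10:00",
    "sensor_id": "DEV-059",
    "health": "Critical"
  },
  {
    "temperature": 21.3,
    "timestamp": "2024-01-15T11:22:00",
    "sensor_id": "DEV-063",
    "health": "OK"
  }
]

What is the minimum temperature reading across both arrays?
15.8

Schema mapping: "temp_value" (sensor_array_2) = "temperature" (sensor_array_1) = temperature reading

Minimum in sensor_array_2: 15.8
Minimum in sensor_array_1: 20.4

Overall minimum: min(15.8, 20.4) = 15.8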